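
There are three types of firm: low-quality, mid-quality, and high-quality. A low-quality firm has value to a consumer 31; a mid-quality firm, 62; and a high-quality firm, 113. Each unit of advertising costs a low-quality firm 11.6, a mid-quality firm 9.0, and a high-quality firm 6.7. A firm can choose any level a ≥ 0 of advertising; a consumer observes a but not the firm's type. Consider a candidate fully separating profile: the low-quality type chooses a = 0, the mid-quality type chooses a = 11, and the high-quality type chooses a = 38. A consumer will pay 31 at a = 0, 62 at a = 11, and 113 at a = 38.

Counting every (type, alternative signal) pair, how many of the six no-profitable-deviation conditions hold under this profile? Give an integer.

Mid-quality (own payoff 62 − 9.0×11 = -37): to a=0 gives 31 → profitable ✗; to a=38 gives 113 − 9.0×38 = -229 → no gain ✓.
Low-quality (own payoff 31): to a=11 gives 62 − 11.6×11 = -65.6 → no gain ✓; to a=38 gives 113 − 11.6×38 = -327.8 → no gain ✓.
High-quality (own payoff 113 − 6.7×38 = -141.6): to a=0 gives 31 → profitable ✗; to a=11 gives 62 − 6.7×11 = -11.7 → profitable ✗.
3 of the 6 constraints hold; not an equilibrium.

3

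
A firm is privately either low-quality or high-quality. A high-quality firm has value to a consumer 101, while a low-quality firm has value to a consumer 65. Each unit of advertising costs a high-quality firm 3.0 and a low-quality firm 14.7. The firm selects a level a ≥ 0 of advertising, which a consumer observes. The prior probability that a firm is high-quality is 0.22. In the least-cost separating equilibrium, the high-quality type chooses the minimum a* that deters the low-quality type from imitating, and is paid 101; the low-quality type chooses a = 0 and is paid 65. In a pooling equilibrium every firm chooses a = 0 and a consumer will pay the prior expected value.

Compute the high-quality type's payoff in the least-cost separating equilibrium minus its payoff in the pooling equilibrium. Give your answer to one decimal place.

Least-cost separating signal: a* solves 65 = 101 − 14.7·a*, so a* = (101 − 65)/14.7 ≈ 2.4490.
High-quality type's separating payoff: 101 − 3.0 × a* = 101 − 3.0 × (101 − 65)/14.7 = 101 − 108/14.7 ≈ 93.653.
Pooling payoff: 0.22 × 101 + 0.78 × 65 = 72.92.
Difference: 93.653 − 72.92 = 20.733, i.e. 20.7 to one decimal place.
The high-quality type prefers to separate.

20.7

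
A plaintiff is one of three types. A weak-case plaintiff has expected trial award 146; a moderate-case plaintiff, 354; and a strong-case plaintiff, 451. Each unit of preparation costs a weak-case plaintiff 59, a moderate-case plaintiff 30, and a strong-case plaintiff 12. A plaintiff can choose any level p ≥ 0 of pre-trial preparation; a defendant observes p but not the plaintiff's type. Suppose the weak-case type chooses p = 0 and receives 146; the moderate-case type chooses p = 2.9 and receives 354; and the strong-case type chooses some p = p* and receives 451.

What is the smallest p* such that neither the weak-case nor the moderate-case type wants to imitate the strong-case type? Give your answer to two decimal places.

Moderate-case type (on-path payoff 354 − 30×2.9 = 267) won't mimic when 267 ≥ 451 − 30·p*, i.e. p* ≥ 6.13.
Weak-case type (on-path payoff 146) won't mimic when 146 ≥ 451 − 59·p*, i.e. p* ≥ 5.17.
Both must hold, so p* = max(5.17, 6.13) = 6.13. The moderate-case type's constraint binds.

6.13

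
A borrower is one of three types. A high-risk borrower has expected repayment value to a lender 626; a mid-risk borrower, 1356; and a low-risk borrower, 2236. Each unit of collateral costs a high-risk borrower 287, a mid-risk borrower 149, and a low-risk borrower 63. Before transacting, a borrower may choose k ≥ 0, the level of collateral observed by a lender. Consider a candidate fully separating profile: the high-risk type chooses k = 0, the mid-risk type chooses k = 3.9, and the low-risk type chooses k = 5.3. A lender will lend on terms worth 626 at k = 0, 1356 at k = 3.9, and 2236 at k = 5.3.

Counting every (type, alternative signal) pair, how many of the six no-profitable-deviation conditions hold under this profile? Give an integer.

Low-risk (own payoff 2236 − 63×5.3 = 1902.1): to k=0 gives 626 → no gain ✓; to k=3.9 gives 1356 − 63×3.9 = 1110.3 → no gain ✓.
High-risk (own payoff 626): to k=3.9 gives 1356 − 287×3.9 = 236.7 → no gain ✓; to k=5.3 gives 2236 − 287×5.3 = 714.9 → profitable ✗.
Mid-risk (own payoff 1356 − 149×3.9 = 774.9): to k=0 gives 626 → no gain ✓; to k=5.3 gives 2236 − 149×5.3 = 1446.3 → profitable ✗.
4 of the 6 constraints hold; not an equilibrium.

4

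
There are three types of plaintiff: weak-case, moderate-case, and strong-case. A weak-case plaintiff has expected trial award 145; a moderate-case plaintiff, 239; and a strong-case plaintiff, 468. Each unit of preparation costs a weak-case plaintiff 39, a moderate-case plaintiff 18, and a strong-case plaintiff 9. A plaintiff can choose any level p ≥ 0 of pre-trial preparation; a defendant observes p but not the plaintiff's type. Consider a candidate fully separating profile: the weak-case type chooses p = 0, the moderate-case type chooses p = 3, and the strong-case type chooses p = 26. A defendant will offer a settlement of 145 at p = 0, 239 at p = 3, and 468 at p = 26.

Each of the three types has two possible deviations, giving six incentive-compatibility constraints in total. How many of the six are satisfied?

6

Weak-case (own payoff 145): to p=3 gives 239 − 39×3 = 122 → no gain ✓; to p=26 gives 468 − 39×26 = -546 → no gain ✓.
Strong-case (own payoff 468 − 9×26 = 234): to p=0 gives 145 → no gain ✓; to p=3 gives 239 − 9×3 = 212 → no gain ✓.
Moderate-case (own payoff 239 − 18×3 = 185): to p=0 gives 145 → no gain ✓; to p=26 gives 468 − 18×26 = 0 → no gain ✓.
6 of the 6 constraints hold; this profile is a separating equilibrium.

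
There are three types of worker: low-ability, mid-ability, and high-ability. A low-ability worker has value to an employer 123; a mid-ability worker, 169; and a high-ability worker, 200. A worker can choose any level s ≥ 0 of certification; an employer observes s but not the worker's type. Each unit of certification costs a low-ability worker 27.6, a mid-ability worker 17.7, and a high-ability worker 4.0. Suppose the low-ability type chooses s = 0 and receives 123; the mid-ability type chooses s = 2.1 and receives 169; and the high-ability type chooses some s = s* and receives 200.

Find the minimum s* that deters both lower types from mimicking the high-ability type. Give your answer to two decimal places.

Low-ability type (on-path payoff 123) won't mimic when 123 ≥ 200 − 27.6·s*, i.e. s* ≥ 2.79.
Mid-ability type (on-path payoff 169 − 17.7×2.1 = 131.83) won't mimic when 131.83 ≥ 200 − 17.7·s*, i.e. s* ≥ 3.85.
Both must hold, so s* = max(2.79, 3.85) = 3.85. The mid-ability type's constraint binds.

3.85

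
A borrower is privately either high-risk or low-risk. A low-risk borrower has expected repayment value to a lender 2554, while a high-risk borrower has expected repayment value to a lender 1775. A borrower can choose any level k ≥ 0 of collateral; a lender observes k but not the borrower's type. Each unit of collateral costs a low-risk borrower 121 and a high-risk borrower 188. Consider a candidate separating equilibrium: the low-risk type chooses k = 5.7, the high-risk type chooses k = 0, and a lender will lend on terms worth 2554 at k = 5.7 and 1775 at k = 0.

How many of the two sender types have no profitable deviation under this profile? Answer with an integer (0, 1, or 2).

2

Low-risk type: signal → 2554 − 121 × 5.7 = 1864.3; deviate to 0 → 1775. IC holds (1864.3 ≥ 1775).
High-risk type: stay at 0 → 1775; mimic → 2554 − 188 × 5.7 = 1482.4. IC holds (1775 ≥ 1482.4).
2 of 2 constraints hold, so this is a separating equilibrium.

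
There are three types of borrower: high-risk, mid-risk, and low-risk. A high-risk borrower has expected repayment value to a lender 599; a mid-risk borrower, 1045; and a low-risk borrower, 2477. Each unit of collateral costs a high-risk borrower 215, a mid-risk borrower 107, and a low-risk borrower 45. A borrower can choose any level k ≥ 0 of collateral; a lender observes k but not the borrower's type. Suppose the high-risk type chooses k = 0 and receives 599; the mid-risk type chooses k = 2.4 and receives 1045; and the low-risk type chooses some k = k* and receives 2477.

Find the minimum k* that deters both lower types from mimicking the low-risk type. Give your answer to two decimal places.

15.78

Mid-risk type (on-path payoff 1045 − 107×2.4 = 788.2) won't mimic when 788.2 ≥ 2477 − 107·k*, i.e. k* ≥ 15.78.
High-risk type (on-path payoff 599) won't mimic when 599 ≥ 2477 − 215·k*, i.e. k* ≥ 8.73.
Both must hold, so k* = max(8.73, 15.78) = 15.78. The mid-risk type's constraint binds.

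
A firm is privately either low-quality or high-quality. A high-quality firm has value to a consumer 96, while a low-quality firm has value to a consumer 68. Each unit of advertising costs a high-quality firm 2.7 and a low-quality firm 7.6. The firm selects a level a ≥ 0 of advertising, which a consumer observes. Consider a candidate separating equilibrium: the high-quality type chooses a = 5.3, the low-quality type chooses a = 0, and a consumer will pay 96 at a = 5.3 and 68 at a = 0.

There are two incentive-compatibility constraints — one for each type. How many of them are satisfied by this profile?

High-quality type: signal → 96 − 2.7 × 5.3 = 81.69; deviate to 0 → 68. IC holds (81.69 ≥ 68).
Low-quality type: stay at 0 → 68; mimic → 96 − 7.6 × 5.3 = 55.72. IC holds (68 ≥ 55.72).
2 of 2 constraints hold, so this is a separating equilibrium.

2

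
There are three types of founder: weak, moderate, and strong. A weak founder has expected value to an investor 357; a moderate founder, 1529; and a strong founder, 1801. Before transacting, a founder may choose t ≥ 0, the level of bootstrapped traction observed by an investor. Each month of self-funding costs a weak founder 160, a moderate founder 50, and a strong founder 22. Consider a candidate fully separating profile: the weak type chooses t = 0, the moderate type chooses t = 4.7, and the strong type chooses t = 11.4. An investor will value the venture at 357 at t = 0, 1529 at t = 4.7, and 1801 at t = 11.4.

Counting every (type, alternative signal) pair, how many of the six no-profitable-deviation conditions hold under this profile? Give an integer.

Weak (own payoff 357): to t=4.7 gives 1529 − 160×4.7 = 777 → profitable ✗; to t=11.4 gives 1801 − 160×11.4 = -23 → no gain ✓.
Moderate (own payoff 1529 − 50×4.7 = 1294): to t=0 gives 357 → no gain ✓; to t=11.4 gives 1801 − 50×11.4 = 1231 → no gain ✓.
Strong (own payoff 1801 − 22×11.4 = 1550.2): to t=0 gives 357 → no gain ✓; to t=4.7 gives 1529 − 22×4.7 = 1425.6 → no gain ✓.
5 of the 6 constraints hold; not an equilibrium.

5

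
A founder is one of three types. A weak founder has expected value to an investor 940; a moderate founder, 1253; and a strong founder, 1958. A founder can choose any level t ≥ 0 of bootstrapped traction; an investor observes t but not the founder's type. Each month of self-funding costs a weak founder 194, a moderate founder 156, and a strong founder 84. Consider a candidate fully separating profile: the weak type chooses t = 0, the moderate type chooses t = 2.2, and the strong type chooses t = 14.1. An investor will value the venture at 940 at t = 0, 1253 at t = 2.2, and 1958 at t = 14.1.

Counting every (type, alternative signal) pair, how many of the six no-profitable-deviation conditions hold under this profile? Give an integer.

3

Weak (own payoff 940): to t=2.2 gives 1253 − 194×2.2 = 826.2 → no gain ✓; to t=14.1 gives 1958 − 194×14.1 = -777.4 → no gain ✓.
Moderate (own payoff 1253 − 156×2.2 = 909.8): to t=0 gives 940 → profitable ✗; to t=14.1 gives 1958 − 156×14.1 = -241.6 → no gain ✓.
Strong (own payoff 1958 − 84×14.1 = 773.6): to t=0 gives 940 → profitable ✗; to t=2.2 gives 1253 − 84×2.2 = 1068.2 → profitable ✗.
3 of the 6 constraints hold; not an equilibrium.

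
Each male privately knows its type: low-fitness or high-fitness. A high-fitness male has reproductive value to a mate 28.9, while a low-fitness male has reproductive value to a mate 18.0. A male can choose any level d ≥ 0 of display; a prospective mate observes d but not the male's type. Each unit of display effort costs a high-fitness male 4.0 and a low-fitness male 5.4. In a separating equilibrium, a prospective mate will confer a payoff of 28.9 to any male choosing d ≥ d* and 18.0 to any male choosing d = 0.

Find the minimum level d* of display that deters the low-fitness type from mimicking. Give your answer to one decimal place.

2.0

A low-fitness male choosing d = 0 receives 18.0.
Imitating at d* instead would pay 28.9 at cost 5.4·d*, netting 28.9 − 5.4·d*.
Indifference: 18.0 = 28.9 − 5.4·d*, so d* = (28.9 − 18.0) / 5.4 ≈ 2.0.
This is the low-fitness type's binding incentive-compatibility constraint; any d ≥ 2.0 sustains separation on that side.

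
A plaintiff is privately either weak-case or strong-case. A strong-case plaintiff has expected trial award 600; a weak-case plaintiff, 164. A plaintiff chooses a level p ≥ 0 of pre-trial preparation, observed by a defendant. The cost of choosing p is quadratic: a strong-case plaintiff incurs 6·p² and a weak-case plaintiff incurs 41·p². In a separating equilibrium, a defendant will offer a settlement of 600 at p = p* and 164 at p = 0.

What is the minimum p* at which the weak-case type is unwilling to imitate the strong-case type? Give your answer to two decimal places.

3.26

The weak-case type at p = 0 receives 164; imitating at p* yields 600 − 41·p*².
Indifference: 164 = 600 − 41·p*², so p*² = (600 − 164) / 41 ≈ 10.6341.
p* = √10.6341 ≈ 3.26.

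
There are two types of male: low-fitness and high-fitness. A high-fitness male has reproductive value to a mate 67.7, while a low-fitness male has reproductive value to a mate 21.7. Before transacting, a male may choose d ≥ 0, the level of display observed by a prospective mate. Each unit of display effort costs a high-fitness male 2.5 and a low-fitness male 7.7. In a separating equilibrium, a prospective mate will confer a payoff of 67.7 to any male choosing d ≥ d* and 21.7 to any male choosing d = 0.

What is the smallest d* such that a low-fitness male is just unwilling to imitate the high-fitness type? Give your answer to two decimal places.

A low-fitness male choosing d = 0 receives 21.7.
Imitating at d* instead would pay 67.7 at cost 7.7·d*, netting 67.7 − 7.7·d*.
Indifference: 21.7 = 67.7 − 7.7·d*, so d* = (67.7 − 21.7) / 7.7 ≈ 5.97.
This is the low-fitness type's binding incentive-compatibility constraint; any d ≥ 5.97 sustains separation on that side.

5.97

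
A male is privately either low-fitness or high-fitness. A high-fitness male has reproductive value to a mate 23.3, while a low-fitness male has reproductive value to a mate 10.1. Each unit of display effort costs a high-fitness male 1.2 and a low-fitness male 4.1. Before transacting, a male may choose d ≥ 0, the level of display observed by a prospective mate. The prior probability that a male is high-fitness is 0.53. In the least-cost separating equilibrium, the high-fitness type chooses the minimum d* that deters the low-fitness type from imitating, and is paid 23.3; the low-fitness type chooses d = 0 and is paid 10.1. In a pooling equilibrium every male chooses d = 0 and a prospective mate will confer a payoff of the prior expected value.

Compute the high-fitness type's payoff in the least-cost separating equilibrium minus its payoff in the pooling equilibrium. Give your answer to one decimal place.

2.3

Least-cost separating signal: d* solves 10.1 = 23.3 − 4.1·d*, so d* = (23.3 − 10.1)/4.1 ≈ 3.2195.
High-fitness type's separating payoff: 23.3 − 1.2 × d* = 23.3 − 1.2 × (23.3 − 10.1)/4.1 = 23.3 − 15.84/4.1 ≈ 19.437.
Pooling payoff: 0.53 × 23.3 + 0.47 × 10.1 = 17.096.
Difference: 19.437 − 17.096 = 2.341, i.e. 2.3 to one decimal place.
The high-fitness type prefers to separate.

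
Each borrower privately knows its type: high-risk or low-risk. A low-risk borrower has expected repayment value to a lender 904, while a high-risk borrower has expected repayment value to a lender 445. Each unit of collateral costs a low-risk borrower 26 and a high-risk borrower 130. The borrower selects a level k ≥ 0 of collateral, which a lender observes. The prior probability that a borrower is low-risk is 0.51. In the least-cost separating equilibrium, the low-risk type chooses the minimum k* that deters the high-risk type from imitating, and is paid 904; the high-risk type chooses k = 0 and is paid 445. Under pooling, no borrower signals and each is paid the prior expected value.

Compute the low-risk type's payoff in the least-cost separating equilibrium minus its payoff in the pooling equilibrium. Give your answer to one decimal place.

Least-cost separating signal: k* solves 445 = 904 − 130·k*, so k* = (904 − 445)/130 ≈ 3.5308.
Low-risk type's separating payoff: 904 − 26 × k* = 904 − 26 × (904 − 445)/130 = 904 − 11934/130 = 812.2.
Pooling payoff: 0.51 × 904 + 0.49 × 445 = 679.09.
Difference: 812.2 − 679.09 = 133.11, i.e. 133.1 to one decimal place.
The low-risk type prefers to separate.

133.1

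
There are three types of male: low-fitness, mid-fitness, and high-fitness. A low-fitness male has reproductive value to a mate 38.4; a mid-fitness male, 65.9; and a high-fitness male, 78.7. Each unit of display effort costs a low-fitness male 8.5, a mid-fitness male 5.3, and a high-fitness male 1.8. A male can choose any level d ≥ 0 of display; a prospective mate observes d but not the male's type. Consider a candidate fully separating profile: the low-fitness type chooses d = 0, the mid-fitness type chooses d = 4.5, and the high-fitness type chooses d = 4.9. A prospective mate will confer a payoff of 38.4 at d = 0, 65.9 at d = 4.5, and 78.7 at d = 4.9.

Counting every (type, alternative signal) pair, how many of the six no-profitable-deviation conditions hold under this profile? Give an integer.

5

Low-fitness (own payoff 38.4): to d=4.5 gives 65.9 − 8.5×4.5 = 27.65 → no gain ✓; to d=4.9 gives 78.7 − 8.5×4.9 = 37.05 → no gain ✓.
Mid-fitness (own payoff 65.9 − 5.3×4.5 = 42.05): to d=0 gives 38.4 → no gain ✓; to d=4.9 gives 78.7 − 5.3×4.9 = 52.73 → profitable ✗.
High-fitness (own payoff 78.7 − 1.8×4.9 = 69.88): to d=0 gives 38.4 → no gain ✓; to d=4.5 gives 65.9 − 1.8×4.5 = 57.8 → no gain ✓.
5 of the 6 constraints hold; not an equilibrium.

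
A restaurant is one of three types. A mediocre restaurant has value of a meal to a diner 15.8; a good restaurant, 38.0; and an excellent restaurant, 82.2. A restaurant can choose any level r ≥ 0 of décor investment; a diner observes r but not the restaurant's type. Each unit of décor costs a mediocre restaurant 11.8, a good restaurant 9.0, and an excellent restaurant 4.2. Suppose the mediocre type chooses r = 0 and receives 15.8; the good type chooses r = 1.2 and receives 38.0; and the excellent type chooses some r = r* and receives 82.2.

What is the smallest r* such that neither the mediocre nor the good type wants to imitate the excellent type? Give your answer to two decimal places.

6.11

Mediocre type (on-path payoff 15.8) won't mimic when 15.8 ≥ 82.2 − 11.8·r*, i.e. r* ≥ 5.63.
Good type (on-path payoff 38.0 − 9.0×1.2 = 27.2) won't mimic when 27.2 ≥ 82.2 − 9.0·r*, i.e. r* ≥ 6.11.
Both must hold, so r* = max(5.63, 6.11) = 6.11. The good type's constraint binds.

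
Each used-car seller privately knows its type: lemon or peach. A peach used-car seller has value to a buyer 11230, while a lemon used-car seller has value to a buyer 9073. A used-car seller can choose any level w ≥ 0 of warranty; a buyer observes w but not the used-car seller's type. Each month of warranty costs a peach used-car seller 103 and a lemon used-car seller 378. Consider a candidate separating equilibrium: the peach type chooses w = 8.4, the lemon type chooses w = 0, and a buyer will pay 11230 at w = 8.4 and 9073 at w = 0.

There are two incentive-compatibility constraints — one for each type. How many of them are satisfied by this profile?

Peach type: signal → 11230 − 103 × 8.4 = 10364.8; deviate to 0 → 9073. IC holds (10364.8 ≥ 9073).
Lemon type: stay at 0 → 9073; mimic → 11230 − 378 × 8.4 = 8054.8. IC holds (9073 ≥ 8054.8).
2 of 2 constraints hold, so this is a separating equilibrium.

2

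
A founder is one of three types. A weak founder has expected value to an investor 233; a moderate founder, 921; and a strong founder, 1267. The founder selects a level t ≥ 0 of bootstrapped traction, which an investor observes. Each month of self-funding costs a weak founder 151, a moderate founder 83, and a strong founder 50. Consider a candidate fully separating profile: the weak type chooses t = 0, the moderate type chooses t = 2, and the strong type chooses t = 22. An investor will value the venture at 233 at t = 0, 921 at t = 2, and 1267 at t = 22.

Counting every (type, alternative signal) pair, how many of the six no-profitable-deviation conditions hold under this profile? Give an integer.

3

Strong (own payoff 1267 − 50×22 = 167): to t=0 gives 233 → profitable ✗; to t=2 gives 921 − 50×2 = 821 → profitable ✗.
Moderate (own payoff 921 − 83×2 = 755): to t=0 gives 233 → no gain ✓; to t=22 gives 1267 − 83×22 = -559 → no gain ✓.
Weak (own payoff 233): to t=2 gives 921 − 151×2 = 619 → profitable ✗; to t=22 gives 1267 − 151×22 = -2055 → no gain ✓.
3 of the 6 constraints hold; not an equilibrium.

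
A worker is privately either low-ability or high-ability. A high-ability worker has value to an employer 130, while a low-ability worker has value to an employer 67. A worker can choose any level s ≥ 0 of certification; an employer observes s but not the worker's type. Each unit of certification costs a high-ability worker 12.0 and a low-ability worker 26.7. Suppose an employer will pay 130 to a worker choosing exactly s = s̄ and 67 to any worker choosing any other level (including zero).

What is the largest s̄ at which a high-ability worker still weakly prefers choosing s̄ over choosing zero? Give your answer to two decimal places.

Choosing s̄ yields the high-ability type 130 − 12.0·s̄; choosing zero yields 67.
The high-ability type is indifferent at 130 − 12.0·s̄ = 67, i.e. s̄ = (130 − 67) / 12.0 = 5.25.
For any s̄ above 5.25 the high-ability type would rather pool at zero, so separation collapses.

5.25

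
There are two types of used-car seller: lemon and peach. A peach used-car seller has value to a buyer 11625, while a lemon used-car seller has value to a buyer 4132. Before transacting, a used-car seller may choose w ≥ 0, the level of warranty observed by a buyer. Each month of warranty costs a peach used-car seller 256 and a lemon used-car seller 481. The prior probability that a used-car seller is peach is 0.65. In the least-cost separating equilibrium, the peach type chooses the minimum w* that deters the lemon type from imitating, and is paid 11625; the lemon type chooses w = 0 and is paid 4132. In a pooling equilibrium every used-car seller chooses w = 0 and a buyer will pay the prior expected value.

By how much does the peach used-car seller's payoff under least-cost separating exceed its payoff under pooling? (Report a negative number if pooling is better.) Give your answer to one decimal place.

Least-cost separating signal: w* solves 4132 = 11625 − 481·w*, so w* = (11625 − 4132)/481 ≈ 15.5780.
Peach type's separating payoff: 11625 − 256 × w* = 11625 − 256 × (11625 − 4132)/481 = 11625 − 1918208/481 ≈ 7637.042.
Pooling payoff: 0.65 × 11625 + 0.35 × 4132 = 9002.45.
Difference: 7637.042 − 9002.45 = -1365.408, i.e. -1365.4 to one decimal place.
The peach type would prefer the pooling outcome.

-1365.4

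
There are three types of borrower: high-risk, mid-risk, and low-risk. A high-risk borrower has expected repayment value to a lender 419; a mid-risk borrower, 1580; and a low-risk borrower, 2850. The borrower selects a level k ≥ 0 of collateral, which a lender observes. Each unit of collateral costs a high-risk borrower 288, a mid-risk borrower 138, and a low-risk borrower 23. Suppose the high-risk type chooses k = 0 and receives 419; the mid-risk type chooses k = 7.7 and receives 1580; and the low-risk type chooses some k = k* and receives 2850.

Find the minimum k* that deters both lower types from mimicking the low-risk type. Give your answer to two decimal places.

High-risk type (on-path payoff 419) won't mimic when 419 ≥ 2850 − 288·k*, i.e. k* ≥ 8.44.
Mid-risk type (on-path payoff 1580 − 138×7.7 = 517.4) won't mimic when 517.4 ≥ 2850 − 138·k*, i.e. k* ≥ 16.90.
Both must hold, so k* = max(8.44, 16.90) = 16.90. The mid-risk type's constraint binds.

16.90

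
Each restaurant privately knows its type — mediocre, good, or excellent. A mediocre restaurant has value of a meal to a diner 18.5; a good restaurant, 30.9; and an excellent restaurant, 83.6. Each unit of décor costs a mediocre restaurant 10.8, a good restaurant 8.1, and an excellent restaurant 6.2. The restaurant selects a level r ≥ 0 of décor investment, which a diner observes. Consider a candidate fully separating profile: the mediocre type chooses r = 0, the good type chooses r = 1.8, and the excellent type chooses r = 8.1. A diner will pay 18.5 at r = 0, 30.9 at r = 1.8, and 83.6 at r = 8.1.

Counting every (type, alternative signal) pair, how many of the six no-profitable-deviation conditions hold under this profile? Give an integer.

Excellent (own payoff 83.6 − 6.2×8.1 = 33.38): to r=0 gives 18.5 → no gain ✓; to r=1.8 gives 30.9 − 6.2×1.8 = 19.74 → no gain ✓.
Good (own payoff 30.9 − 8.1×1.8 = 16.32): to r=0 gives 18.5 → profitable ✗; to r=8.1 gives 83.6 − 8.1×8.1 = 17.99 → profitable ✗.
Mediocre (own payoff 18.5): to r=1.8 gives 30.9 − 10.8×1.8 = 11.46 → no gain ✓; to r=8.1 gives 83.6 − 10.8×8.1 = -3.88 → no gain ✓.
4 of the 6 constraints hold; not an equilibrium.

4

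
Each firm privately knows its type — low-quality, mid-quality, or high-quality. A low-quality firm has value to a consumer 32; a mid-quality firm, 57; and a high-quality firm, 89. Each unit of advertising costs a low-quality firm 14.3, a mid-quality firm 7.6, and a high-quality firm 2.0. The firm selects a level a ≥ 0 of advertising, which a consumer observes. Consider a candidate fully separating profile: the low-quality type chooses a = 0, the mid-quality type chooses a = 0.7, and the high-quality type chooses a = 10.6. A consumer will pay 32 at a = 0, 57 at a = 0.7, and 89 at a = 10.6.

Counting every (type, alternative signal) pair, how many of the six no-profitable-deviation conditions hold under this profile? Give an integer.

5

Low-quality (own payoff 32): to a=0.7 gives 57 − 14.3×0.7 = 46.99 → profitable ✗; to a=10.6 gives 89 − 14.3×10.6 = -62.58 → no gain ✓.
High-quality (own payoff 89 − 2.0×10.6 = 67.8): to a=0 gives 32 → no gain ✓; to a=0.7 gives 57 − 2.0×0.7 = 55.6 → no gain ✓.
Mid-quality (own payoff 57 − 7.6×0.7 = 51.68): to a=0 gives 32 → no gain ✓; to a=10.6 gives 89 − 7.6×10.6 = 8.44 → no gain ✓.
5 of the 6 constraints hold; not an equilibrium.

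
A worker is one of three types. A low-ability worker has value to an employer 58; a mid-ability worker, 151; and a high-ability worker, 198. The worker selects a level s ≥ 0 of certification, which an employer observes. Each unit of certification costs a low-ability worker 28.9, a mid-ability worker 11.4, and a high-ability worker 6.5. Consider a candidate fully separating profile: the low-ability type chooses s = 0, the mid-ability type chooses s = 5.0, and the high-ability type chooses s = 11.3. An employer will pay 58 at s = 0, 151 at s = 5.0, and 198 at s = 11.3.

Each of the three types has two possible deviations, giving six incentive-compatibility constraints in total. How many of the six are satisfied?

High-ability (own payoff 198 − 6.5×11.3 = 124.55): to s=0 gives 58 → no gain ✓; to s=5.0 gives 151 − 6.5×5.0 = 118.5 → no gain ✓.
Mid-ability (own payoff 151 − 11.4×5.0 = 94): to s=0 gives 58 → no gain ✓; to s=11.3 gives 198 − 11.4×11.3 = 69.18 → no gain ✓.
Low-ability (own payoff 58): to s=5.0 gives 151 − 28.9×5.0 = 6.5 → no gain ✓; to s=11.3 gives 198 − 28.9×11.3 = -128.57 → no gain ✓.
6 of the 6 constraints hold; this profile is a separating equilibrium.

6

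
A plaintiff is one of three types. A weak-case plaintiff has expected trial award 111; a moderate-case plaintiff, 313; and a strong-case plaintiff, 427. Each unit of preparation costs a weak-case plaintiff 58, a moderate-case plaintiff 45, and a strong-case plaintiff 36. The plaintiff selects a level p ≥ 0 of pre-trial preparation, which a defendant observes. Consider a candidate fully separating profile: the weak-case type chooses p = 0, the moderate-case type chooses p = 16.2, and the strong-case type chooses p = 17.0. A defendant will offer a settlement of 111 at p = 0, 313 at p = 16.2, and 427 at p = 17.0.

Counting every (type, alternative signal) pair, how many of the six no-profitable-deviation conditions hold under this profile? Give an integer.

Strong-case (own payoff 427 − 36×17.0 = -185): to p=0 gives 111 → profitable ✗; to p=16.2 gives 313 − 36×16.2 = -270.2 → no gain ✓.
Weak-case (own payoff 111): to p=16.2 gives 313 − 58×16.2 = -626.6 → no gain ✓; to p=17.0 gives 427 − 58×17.0 = -559 → no gain ✓.
Moderate-case (own payoff 313 − 45×16.2 = -416): to p=0 gives 111 → profitable ✗; to p=17.0 gives 427 − 45×17.0 = -338 → profitable ✗.
3 of the 6 constraints hold; not an equilibrium.

3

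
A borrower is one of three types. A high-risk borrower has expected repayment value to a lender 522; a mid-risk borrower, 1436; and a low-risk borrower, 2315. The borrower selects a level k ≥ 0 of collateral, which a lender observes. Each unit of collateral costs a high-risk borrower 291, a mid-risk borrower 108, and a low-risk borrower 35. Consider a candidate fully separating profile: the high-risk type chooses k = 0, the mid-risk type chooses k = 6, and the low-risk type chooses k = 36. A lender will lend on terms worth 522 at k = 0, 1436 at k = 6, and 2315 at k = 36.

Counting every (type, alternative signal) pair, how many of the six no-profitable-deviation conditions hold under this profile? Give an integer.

5

Low-risk (own payoff 2315 − 35×36 = 1055): to k=0 gives 522 → no gain ✓; to k=6 gives 1436 − 35×6 = 1226 → profitable ✗.
Mid-risk (own payoff 1436 − 108×6 = 788): to k=0 gives 522 → no gain ✓; to k=36 gives 2315 − 108×36 = -1573 → no gain ✓.
High-risk (own payoff 522): to k=6 gives 1436 − 291×6 = -310 → no gain ✓; to k=36 gives 2315 − 291×36 = -8161 → no gain ✓.
5 of the 6 constraints hold; not an equilibrium.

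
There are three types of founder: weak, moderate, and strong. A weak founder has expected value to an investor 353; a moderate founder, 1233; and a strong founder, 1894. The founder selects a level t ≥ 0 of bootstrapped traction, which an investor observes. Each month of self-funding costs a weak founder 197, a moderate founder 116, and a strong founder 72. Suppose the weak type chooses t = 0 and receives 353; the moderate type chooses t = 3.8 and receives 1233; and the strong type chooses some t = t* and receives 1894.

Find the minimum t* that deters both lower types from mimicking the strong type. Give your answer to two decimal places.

Weak type (on-path payoff 353) won't mimic when 353 ≥ 1894 − 197·t*, i.e. t* ≥ 7.82.
Moderate type (on-path payoff 1233 − 116×3.8 = 792.2) won't mimic when 792.2 ≥ 1894 − 116·t*, i.e. t* ≥ 9.50.
Both must hold, so t* = max(7.82, 9.50) = 9.50. The moderate type's constraint binds.

9.50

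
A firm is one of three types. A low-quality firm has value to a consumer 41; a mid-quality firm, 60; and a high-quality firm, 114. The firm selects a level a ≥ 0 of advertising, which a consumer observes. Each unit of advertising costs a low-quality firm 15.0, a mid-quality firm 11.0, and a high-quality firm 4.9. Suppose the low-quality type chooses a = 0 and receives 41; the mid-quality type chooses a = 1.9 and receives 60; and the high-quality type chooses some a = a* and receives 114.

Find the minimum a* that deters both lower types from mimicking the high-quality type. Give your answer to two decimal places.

Mid-quality type (on-path payoff 60 − 11.0×1.9 = 39.1) won't mimic when 39.1 ≥ 114 − 11.0·a*, i.e. a* ≥ 6.81.
Low-quality type (on-path payoff 41) won't mimic when 41 ≥ 114 − 15.0·a*, i.e. a* ≥ 4.87.
Both must hold, so a* = max(4.87, 6.81) = 6.81. The mid-quality type's constraint binds.

6.81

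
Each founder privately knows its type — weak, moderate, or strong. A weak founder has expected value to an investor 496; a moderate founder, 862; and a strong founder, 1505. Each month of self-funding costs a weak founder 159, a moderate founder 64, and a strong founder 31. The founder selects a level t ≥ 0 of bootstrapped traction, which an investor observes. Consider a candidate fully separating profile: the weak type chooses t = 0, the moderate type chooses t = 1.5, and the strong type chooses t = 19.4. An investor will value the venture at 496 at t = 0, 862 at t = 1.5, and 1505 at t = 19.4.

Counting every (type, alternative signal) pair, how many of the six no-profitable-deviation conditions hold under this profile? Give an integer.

Moderate (own payoff 862 − 64×1.5 = 766): to t=0 gives 496 → no gain ✓; to t=19.4 gives 1505 − 64×19.4 = 263.4 → no gain ✓.
Strong (own payoff 1505 − 31×19.4 = 903.6): to t=0 gives 496 → no gain ✓; to t=1.5 gives 862 − 31×1.5 = 815.5 → no gain ✓.
Weak (own payoff 496): to t=1.5 gives 862 − 159×1.5 = 623.5 → profitable ✗; to t=19.4 gives 1505 − 159×19.4 = -1579.6 → no gain ✓.
5 of the 6 constraints hold; not an equilibrium.

5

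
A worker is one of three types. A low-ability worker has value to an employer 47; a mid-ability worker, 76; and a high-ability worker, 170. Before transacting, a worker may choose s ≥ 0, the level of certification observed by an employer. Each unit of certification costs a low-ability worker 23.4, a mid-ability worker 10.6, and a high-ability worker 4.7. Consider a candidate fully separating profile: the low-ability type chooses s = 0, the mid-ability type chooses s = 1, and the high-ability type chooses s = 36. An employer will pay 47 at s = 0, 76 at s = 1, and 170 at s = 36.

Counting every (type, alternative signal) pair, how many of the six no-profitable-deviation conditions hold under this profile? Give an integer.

3

Mid-ability (own payoff 76 − 10.6×1 = 65.4): to s=0 gives 47 → no gain ✓; to s=36 gives 170 − 10.6×36 = -211.6 → no gain ✓.
High-ability (own payoff 170 − 4.7×36 = 0.8): to s=0 gives 47 → profitable ✗; to s=1 gives 76 − 4.7×1 = 71.3 → profitable ✗.
Low-ability (own payoff 47): to s=1 gives 76 − 23.4×1 = 52.6 → profitable ✗; to s=36 gives 170 − 23.4×36 = -672.4 → no gain ✓.
3 of the 6 constraints hold; not an equilibrium.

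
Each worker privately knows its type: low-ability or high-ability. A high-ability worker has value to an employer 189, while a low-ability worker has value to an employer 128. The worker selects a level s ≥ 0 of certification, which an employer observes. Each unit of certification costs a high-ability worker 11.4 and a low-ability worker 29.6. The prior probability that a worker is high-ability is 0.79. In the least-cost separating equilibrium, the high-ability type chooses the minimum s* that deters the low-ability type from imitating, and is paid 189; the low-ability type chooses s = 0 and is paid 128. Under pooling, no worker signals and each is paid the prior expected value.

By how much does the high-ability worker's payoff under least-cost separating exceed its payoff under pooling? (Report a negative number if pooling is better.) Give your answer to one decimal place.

Least-cost separating signal: s* solves 128 = 189 − 29.6·s*, so s* = (189 − 128)/29.6 ≈ 2.0608.
High-ability type's separating payoff: 189 − 11.4 × s* = 189 − 11.4 × (189 − 128)/29.6 = 189 − 695.4/29.6 ≈ 165.507.
Pooling payoff: 0.79 × 189 + 0.21 × 128 = 176.19.
Difference: 165.507 − 176.19 = -10.683, i.e. -10.7 to one decimal place.
The high-ability type would prefer the pooling outcome.

-10.7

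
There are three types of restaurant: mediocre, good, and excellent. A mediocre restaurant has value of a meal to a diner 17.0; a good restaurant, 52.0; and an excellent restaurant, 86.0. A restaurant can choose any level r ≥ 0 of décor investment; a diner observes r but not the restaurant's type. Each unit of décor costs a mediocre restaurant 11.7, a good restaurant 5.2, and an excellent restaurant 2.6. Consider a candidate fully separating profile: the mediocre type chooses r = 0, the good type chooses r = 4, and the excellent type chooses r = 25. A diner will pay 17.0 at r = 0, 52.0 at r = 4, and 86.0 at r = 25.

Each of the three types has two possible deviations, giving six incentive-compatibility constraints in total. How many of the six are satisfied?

5

Mediocre (own payoff 17.0): to r=4 gives 52.0 − 11.7×4 = 5.2 → no gain ✓; to r=25 gives 86.0 − 11.7×25 = -206.5 → no gain ✓.
Excellent (own payoff 86.0 − 2.6×25 = 21): to r=0 gives 17.0 → no gain ✓; to r=4 gives 52.0 − 2.6×4 = 41.6 → profitable ✗.
Good (own payoff 52.0 − 5.2×4 = 31.2): to r=0 gives 17.0 → no gain ✓; to r=25 gives 86.0 − 5.2×25 = -44 → no gain ✓.
5 of the 6 constraints hold; not an equilibrium.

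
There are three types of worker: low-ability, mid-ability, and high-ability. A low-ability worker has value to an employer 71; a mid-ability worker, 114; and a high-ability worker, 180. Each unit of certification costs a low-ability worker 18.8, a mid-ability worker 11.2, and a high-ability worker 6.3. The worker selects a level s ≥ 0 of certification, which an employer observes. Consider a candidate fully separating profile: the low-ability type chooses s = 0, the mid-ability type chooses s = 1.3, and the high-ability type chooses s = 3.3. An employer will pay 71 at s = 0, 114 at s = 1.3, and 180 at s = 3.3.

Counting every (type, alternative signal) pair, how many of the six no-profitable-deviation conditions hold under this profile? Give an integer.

3

Mid-ability (own payoff 114 − 11.2×1.3 = 99.44): to s=0 gives 71 → no gain ✓; to s=3.3 gives 180 − 11.2×3.3 = 143.04 → profitable ✗.
High-ability (own payoff 180 − 6.3×3.3 = 159.21): to s=0 gives 71 → no gain ✓; to s=1.3 gives 114 − 6.3×1.3 = 105.81 → no gain ✓.
Low-ability (own payoff 71): to s=1.3 gives 114 − 18.8×1.3 = 89.56 → profitable ✗; to s=3.3 gives 180 − 18.8×3.3 = 117.96 → profitable ✗.
3 of the 6 constraints hold; not an equilibrium.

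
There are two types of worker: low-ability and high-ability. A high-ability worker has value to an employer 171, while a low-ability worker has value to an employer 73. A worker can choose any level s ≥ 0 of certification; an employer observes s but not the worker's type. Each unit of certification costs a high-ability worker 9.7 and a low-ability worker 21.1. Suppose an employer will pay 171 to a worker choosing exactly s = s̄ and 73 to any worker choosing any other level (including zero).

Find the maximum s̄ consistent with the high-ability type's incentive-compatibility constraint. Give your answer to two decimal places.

Choosing s̄ yields the high-ability type 171 − 9.7·s̄; choosing zero yields 73.
The high-ability type is indifferent at 171 − 9.7·s̄ = 73, i.e. s̄ = (171 − 73) / 9.7 ≈ 10.10.
For any s̄ above 10.10 the high-ability type would rather pool at zero, so separation collapses.

10.10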